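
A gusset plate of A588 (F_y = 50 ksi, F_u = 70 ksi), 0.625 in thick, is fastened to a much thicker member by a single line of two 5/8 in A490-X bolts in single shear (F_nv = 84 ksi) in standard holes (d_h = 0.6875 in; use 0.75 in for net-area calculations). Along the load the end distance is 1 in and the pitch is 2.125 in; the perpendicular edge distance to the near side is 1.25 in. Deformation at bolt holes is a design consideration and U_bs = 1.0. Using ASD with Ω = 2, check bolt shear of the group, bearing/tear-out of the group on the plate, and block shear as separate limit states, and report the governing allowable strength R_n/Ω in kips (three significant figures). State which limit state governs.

Bolt shear: A_b = π·0.625²/4 = 0.3068 in²; R_n = 84 × 0.3068 × 2 × 1 = 51.54 kips → 51.54 / 2 = 25.8 kips.
Bearing: edge l_c = 0.6562, r_n = 34.45 kips; interior l_c = 1.438, r_n = 65.62 kips; R_n = 34.45 + 1·65.62 = 100.1 kips → 50 kips.
Block shear: A_gv = 1.953, A_nv = 1.25, A_nt = 0.5469 in²; R_n = min(0.6F_uA_nv, 0.6F_yA_gv) + U_bs·F_u·A_nt = 90.78 kips → 45.4 kips.
Bolt shear governs: 25.8 kips.

25.8 kips (bolt shear governs)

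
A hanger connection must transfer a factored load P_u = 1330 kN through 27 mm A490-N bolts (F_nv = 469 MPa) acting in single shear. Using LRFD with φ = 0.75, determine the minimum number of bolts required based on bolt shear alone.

A_b = π·27²/4 = 572.6 mm².
Per-bolt design strength φR_n = 0.75 × 469 × 572.6 × 1 / 1000 = 201.4 kN.
n ≥ 1330 / 201.4 = 6.604 → use 7 bolts.

7 bolts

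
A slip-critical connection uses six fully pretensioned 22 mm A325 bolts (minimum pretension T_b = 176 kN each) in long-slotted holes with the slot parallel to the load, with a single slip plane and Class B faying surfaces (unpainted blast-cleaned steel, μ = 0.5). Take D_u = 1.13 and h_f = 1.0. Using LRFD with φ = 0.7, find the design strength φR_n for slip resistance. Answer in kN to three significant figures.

R_n = μ · D_u · h_f · T_b · n_s · n_b = 0.5 × 1.13 × 1.0 × 176 × 1 × 6 = 596.6 kN.
Design strength φR_n = 0.7 × 596.6 = 418 kN.

418 kN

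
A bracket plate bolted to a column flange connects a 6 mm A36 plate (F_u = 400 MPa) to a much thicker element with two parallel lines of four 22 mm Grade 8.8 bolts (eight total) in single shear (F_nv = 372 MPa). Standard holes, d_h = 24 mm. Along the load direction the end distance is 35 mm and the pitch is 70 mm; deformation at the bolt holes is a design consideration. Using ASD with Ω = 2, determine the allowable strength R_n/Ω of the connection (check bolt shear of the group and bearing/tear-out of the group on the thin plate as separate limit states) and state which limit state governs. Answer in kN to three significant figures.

446 kN (bearing governs)

Bolt shear: A_b = π·22²/4 = 380.1 mm²; R_n = 372 × 380.1 × 8 × 1 / 1000 = 1131 kN → 1131 / 2 = 566 kN.
Bearing (1.2 l_c t F_u ≤ 2.4 d t F_u): upper limit = 2.4·22·6·400 / 1000 = 126.7 kN.
  Edge l_c = 35 − 24/2 = 23 → r_n = 66.24 kN; interior l_c = 70 − 24 = 46 → r_n = 126.7 kN.
  R_n,bearing = 2·66.24 + 6·126.7 = 892.8 kN → 892.8 / 2 = 446 kN.
Bearing governs: 446 kN.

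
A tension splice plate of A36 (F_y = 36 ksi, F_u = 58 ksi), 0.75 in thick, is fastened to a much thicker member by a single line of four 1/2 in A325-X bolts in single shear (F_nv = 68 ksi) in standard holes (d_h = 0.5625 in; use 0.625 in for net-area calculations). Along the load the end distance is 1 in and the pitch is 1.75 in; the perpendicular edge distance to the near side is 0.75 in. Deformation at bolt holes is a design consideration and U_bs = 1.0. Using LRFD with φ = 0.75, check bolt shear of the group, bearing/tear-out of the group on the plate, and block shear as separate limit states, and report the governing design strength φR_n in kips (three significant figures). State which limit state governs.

40.1 kips (bolt shear governs)

Bolt shear: A_b = π·0.5²/4 = 0.1963 in²; R_n = 68 × 0.1963 × 4 × 1 = 53.41 kips → 0.75 × 53.41 = 40.1 kips.
Bearing: edge l_c = 0.7188, r_n = 37.52 kips; interior l_c = 1.188, r_n = 52.2 kips; R_n = 37.52 + 3·52.2 = 194.1 kips → 146 kips.
Block shear: A_gv = 4.688, A_nv = 3.047, A_nt = 0.3281 in²; R_n = min(0.6F_uA_nv, 0.6F_yA_gv) + U_bs·F_u·A_nt = 120.3 kips → 90.2 kips.
Bolt shear governs: 40.1 kips.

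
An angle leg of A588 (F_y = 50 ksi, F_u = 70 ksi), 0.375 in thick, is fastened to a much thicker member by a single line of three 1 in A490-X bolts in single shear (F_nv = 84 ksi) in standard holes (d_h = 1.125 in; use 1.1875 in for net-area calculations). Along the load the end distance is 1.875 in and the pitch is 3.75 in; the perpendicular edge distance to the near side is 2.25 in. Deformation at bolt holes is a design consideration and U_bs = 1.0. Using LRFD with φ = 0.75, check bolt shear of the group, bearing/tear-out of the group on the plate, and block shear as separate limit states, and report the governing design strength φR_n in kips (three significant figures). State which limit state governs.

Bolt shear: A_b = π·1²/4 = 0.7854 in²; R_n = 84 × 0.7854 × 3 × 1 = 197.9 kips → 0.75 × 197.9 = 148 kips.
Bearing: edge l_c = 1.312, r_n = 41.34 kips; interior l_c = 2.625, r_n = 63 kips; R_n = 41.34 + 2·63 = 167.3 kips → 126 kips.
Block shear: A_gv = 3.516, A_nv = 2.402, A_nt = 0.6211 in²; R_n = min(0.6F_uA_nv, 0.6F_yA_gv) + U_bs·F_u·A_nt = 144.4 kips → 108 kips.
Block shear governs: 108 kips.

108 kips (block shear governs)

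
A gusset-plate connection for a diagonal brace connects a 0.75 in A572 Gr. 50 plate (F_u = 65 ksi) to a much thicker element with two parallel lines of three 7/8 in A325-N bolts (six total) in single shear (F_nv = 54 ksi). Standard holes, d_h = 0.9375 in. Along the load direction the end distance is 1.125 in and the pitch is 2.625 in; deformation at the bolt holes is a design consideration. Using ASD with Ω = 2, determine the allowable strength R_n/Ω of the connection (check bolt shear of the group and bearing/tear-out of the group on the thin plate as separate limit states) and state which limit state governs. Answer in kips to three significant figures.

97.4 kips (bolt shear governs)

Bolt shear: A_b = π·0.875²/4 = 0.6013 in²; R_n = 54 × 0.6013 × 6 × 1 = 194.8 kips → 194.8 / 2 = 97.4 kips.
Bearing (1.2 l_c t F_u ≤ 2.4 d t F_u): upper limit = 2.4·0.875·0.75·65 = 102.4 kips.
  Edge l_c = 1.125 − 0.9375/2 = 0.6562 → r_n = 38.39 kips; interior l_c = 2.625 − 0.9375 = 1.688 → r_n = 98.72 kips.
  R_n,bearing = 2·38.39 + 4·98.72 = 471.7 kips → 471.7 / 2 = 236 kips.
Bolt shear governs: 97.4 kips.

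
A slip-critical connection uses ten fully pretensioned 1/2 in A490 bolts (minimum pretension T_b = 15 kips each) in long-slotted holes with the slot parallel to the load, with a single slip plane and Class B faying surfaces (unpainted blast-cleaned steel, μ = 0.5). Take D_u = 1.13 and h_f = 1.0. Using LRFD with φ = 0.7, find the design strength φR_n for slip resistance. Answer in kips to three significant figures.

R_n = μ · D_u · h_f · T_b · n_s · n_b = 0.5 × 1.13 × 1.0 × 15 × 1 × 10 = 84.75 kips.
Design strength φR_n = 0.7 × 84.75 = 59.3 kips.

59.3 kips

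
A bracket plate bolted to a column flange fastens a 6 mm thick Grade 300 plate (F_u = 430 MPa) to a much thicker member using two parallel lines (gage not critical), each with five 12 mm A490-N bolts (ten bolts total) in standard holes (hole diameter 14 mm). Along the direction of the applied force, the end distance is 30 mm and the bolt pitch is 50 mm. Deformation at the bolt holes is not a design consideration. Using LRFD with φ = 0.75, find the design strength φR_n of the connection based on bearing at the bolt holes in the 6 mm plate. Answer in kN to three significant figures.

691 kN

Per bolt r_n = 1.5 l_c t F_u ≤ 3.0 d t F_u; upper limit = 3.0 × 12 × 6 × 430 / 1000 = 92.88 kN.
Edge bolt: l_c = 30 − 14/2 = 23 mm → 1.5 × 23 × 6 × 430 / 1000 = 89.01 → r_n = 89.01 kN.
Interior bolts: l_c = 50 − 14 = 36 mm → 1.5 × 36 × 6 × 430 / 1000 = 139.3 → r_n = 92.88 kN.
R_n = 2 × 89.01 + 8 × 92.88 = 921.1 kN.
Design strength φR_n = 0.75 × 921.1 = 691 kN.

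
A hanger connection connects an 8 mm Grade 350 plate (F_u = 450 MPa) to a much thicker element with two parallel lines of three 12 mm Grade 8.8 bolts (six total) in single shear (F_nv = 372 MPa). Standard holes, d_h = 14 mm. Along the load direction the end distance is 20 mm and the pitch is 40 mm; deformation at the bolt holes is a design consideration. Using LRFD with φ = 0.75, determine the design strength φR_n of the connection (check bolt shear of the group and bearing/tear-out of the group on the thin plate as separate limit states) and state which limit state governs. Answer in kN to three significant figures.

189 kN (bolt shear governs)

Bolt shear: A_b = π·12²/4 = 113.1 mm²; R_n = 372 × 113.1 × 6 × 1 / 1000 = 252.4 kN → 0.75 × 252.4 = 189 kN.
Bearing (1.2 l_c t F_u ≤ 2.4 d t F_u): upper limit = 2.4·12·8·450 / 1000 = 103.7 kN.
  Edge l_c = 20 − 14/2 = 13 → r_n = 56.16 kN; interior l_c = 40 − 14 = 26 → r_n = 103.7 kN.
  R_n,bearing = 2·56.16 + 4·103.7 = 527 kN → 0.75 × 527 = 395 kN.
Bolt shear governs: 189 kN.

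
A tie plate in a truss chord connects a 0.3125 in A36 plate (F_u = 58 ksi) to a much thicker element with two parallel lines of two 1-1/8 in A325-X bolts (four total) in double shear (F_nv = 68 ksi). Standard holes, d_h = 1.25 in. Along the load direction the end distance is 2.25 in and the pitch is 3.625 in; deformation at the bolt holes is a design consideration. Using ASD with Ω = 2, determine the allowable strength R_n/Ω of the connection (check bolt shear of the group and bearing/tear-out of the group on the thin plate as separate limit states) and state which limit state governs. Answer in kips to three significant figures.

Bolt shear: A_b = π·1.125²/4 = 0.994 in²; R_n = 68 × 0.994 × 4 × 2 = 540.7 kips → 540.7 / 2 = 270 kips.
Bearing (1.2 l_c t F_u ≤ 2.4 d t F_u): upper limit = 2.4·1.125·0.3125·58 = 48.94 kips.
  Edge l_c = 2.25 − 1.25/2 = 1.625 → r_n = 35.34 kips; interior l_c = 3.625 − 1.25 = 2.375 → r_n = 48.94 kips.
  R_n,bearing = 2·35.34 + 2·48.94 = 168.6 kips → 168.6 / 2 = 84.3 kips.
Bearing governs: 84.3 kips.

84.3 kips (bearing governs)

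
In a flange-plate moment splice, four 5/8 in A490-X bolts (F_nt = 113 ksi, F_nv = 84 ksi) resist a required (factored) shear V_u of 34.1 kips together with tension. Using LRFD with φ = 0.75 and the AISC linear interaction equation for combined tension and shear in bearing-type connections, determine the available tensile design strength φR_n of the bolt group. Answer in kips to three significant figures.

89.3 kips

A_b = π·0.625²/4 = 0.3068 in²; f_rv = 34.1 / (4 × 0.3068) = 27.79 ksi.
F'_nt = 1.3 F_nt − (F_nt / φF_nv) f_rv = 1.3·113 − (113/(0.75·84))·27.79 = 97.06 ksi, capped at F_nt → F'_nt = 97.06 ksi.
R_n = F'_nt · A_b · n = 97.06 × 0.3068 × 4 = 119.1 kips.
Design strength φR_n = 0.75 × 119.1 = 89.3 kips.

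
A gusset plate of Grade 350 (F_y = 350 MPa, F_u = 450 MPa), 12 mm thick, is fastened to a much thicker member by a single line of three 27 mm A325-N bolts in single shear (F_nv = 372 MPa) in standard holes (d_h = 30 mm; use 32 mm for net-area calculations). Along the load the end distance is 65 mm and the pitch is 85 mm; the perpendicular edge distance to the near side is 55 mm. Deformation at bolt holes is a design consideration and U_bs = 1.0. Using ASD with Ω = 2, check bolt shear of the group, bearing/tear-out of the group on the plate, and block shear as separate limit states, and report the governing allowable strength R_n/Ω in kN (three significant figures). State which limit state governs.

Bolt shear: A_b = π·27²/4 = 572.6 mm²; R_n = 372 × 572.6 × 3 × 1 / 1000 = 639 kN → 639 / 2 = 319 kN.
Bearing: edge l_c = 50, r_n = 324 kN; interior l_c = 55, r_n = 349.9 kN; R_n = 324 + 2·349.9 = 1024 kN → 512 kN.
Block shear: A_gv = 2820, A_nv = 1860, A_nt = 468 mm²; R_n = min(0.6F_uA_nv, 0.6F_yA_gv) + U_bs·F_u·A_nt = 712.8 kN → 356 kN.
Bolt shear governs: 319 kN.

319 kN (bolt shear governs)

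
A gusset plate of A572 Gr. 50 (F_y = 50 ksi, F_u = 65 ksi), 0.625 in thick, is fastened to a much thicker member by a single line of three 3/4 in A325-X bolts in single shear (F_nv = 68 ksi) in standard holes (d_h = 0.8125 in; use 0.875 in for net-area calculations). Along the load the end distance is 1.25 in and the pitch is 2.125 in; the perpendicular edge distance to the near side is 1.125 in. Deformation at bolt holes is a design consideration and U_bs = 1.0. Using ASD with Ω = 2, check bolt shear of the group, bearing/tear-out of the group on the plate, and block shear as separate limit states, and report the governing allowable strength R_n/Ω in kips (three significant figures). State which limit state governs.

Bolt shear: A_b = π·0.75²/4 = 0.4418 in²; R_n = 68 × 0.4418 × 3 × 1 = 90.12 kips → 90.12 / 2 = 45.1 kips.
Bearing: edge l_c = 0.8438, r_n = 41.13 kips; interior l_c = 1.312, r_n = 63.98 kips; R_n = 41.13 + 2·63.98 = 169.1 kips → 84.6 kips.
Block shear: A_gv = 3.438, A_nv = 2.07, A_nt = 0.4297 in²; R_n = min(0.6F_uA_nv, 0.6F_yA_gv) + U_bs·F_u·A_nt = 108.7 kips → 54.3 kips.
Bolt shear governs: 45.1 kips.

45.1 kips (bolt shear governs)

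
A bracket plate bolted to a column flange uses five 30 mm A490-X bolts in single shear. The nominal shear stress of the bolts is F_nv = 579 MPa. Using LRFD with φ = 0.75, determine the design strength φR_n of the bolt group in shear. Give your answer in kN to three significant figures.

A_b = π × 30² / 4 = 706.9 mm².
R_n = F_nv · A_b · n · n_s = 579 × 706.9 × 5 × 1 / 1000 = 2046 kN.
Design strength φR_n = 0.75 × 2046 = 1530 kN.

1530 kN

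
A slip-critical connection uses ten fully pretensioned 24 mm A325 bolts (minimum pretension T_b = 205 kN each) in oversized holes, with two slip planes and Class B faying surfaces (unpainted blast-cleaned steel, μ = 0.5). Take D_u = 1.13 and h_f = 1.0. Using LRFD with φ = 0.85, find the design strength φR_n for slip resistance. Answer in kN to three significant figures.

R_n = μ · D_u · h_f · T_b · n_s · n_b = 0.5 × 1.13 × 1.0 × 205 × 2 × 10 = 2316 kN.
Design strength φR_n = 0.85 × 2316 = 1970 kN.

1970 kN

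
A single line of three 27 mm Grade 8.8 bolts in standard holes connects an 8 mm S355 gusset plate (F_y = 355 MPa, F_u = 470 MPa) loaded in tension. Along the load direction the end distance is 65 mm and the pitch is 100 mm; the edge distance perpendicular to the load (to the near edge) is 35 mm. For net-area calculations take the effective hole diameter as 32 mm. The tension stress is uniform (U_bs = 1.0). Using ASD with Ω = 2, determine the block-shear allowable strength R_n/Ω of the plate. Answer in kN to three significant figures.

Shear plane L_v = 65 + 2·100 = 265 mm; A_gv = 265 × 8 = 2120 mm².
A_nv = (265 − 2.5·32) × 8 = 1480 mm².
A_nt = (35 − 0.5·32) × 8 = 152 mm².
0.6 F_u A_nv = 417.4 kN; 0.6 F_y A_gv = 451.6 kN → shear rupture governs the shear term.
R_n = 417.4 + 1.0 × 470 × 152 / 1000 = 488.8 kN.
Allowable strength R_n/Ω = 488.8 / 2 = 244 kN.

244 kN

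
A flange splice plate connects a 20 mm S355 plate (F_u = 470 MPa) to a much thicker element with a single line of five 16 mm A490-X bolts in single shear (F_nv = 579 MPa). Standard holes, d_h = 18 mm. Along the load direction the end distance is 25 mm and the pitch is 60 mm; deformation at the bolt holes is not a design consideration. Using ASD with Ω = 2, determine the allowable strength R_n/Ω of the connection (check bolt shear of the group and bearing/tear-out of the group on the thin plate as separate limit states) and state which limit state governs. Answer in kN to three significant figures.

291 kN (bolt shear governs)

Bolt shear: A_b = π·16²/4 = 201.1 mm²; R_n = 579 × 201.1 × 5 × 1 / 1000 = 582.1 kN → 582.1 / 2 = 291 kN.
Bearing (1.5 l_c t F_u ≤ 3.0 d t F_u): upper limit = 3.0·16·20·470 / 1000 = 451.2 kN.
  Edge l_c = 25 − 18/2 = 16 → r_n = 225.6 kN; interior l_c = 60 − 18 = 42 → r_n = 451.2 kN.
  R_n,bearing = 1·225.6 + 4·451.2 = 2030 kN → 2030 / 2 = 1020 kN.
Bolt shear governs: 291 kN.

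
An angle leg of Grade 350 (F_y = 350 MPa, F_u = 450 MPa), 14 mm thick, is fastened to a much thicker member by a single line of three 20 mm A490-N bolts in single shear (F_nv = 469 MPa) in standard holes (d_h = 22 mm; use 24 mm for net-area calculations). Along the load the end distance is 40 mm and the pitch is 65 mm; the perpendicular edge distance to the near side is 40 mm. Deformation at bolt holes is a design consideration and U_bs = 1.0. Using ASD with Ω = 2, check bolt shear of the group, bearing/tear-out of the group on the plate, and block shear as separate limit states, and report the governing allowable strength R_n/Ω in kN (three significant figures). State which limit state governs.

Bolt shear: A_b = π·20²/4 = 314.2 mm²; R_n = 469 × 314.2 × 3 × 1 / 1000 = 442 kN → 442 / 2 = 221 kN.
Bearing: edge l_c = 29, r_n = 219.2 kN; interior l_c = 43, r_n = 302.4 kN; R_n = 219.2 + 2·302.4 = 824 kN → 412 kN.
Block shear: A_gv = 2380, A_nv = 1540, A_nt = 392 mm²; R_n = min(0.6F_uA_nv, 0.6F_yA_gv) + U_bs·F_u·A_nt = 592.2 kN → 296 kN.
Bolt shear governs: 221 kN.

221 kN (bolt shear governs)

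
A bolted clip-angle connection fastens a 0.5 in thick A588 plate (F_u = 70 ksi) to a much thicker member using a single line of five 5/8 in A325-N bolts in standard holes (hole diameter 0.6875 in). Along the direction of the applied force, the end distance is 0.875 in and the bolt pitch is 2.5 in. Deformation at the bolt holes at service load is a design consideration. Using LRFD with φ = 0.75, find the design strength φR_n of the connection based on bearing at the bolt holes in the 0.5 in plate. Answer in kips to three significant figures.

Per bolt r_n = 1.2 l_c t F_u ≤ 2.4 d t F_u; upper limit = 2.4 × 0.625 × 0.5 × 70 = 52.5 kips.
Edge bolt: l_c = 0.875 − 0.6875/2 = 0.5312 in → 1.2 × 0.5312 × 0.5 × 70 = 22.31 → r_n = 22.31 kips.
Interior bolts: l_c = 2.5 − 0.6875 = 1.812 in → 1.2 × 1.812 × 0.5 × 70 = 76.12 → r_n = 52.5 kips.
R_n = 1 × 22.31 + 4 × 52.5 = 232.3 kips.
Design strength φR_n = 0.75 × 232.3 = 174 kips.

174 kips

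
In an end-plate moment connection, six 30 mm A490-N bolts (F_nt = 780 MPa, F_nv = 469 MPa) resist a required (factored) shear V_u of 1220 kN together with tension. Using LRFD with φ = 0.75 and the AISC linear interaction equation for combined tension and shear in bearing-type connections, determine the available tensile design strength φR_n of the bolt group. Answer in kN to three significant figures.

1200 kN

A_b = π·30²/4 = 706.9 mm²; f_rv = 1220 × 1000 / (6 × 706.9) = 287.7 MPa.
F'_nt = 1.3 F_nt − (F_nt / φF_nv) f_rv = 1.3·780 − (780/(0.75·469))·287.7 = 376.1 MPa, capped at F_nt → F'_nt = 376.1 MPa.
R_n = F'_nt · A_b · n = 376.1 × 706.9 × 6 / 1000 = 1595 kN.
Design strength φR_n = 0.75 × 1595 = 1200 kN.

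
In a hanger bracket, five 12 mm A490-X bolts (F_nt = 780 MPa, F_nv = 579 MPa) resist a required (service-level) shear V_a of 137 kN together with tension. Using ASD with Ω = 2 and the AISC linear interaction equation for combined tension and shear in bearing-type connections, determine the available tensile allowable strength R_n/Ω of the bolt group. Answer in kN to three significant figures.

102 kN

A_b = π·12²/4 = 113.1 mm²; f_rv = 137 × 1000 / (5 × 113.1) = 242.3 MPa.
F'_nt = 1.3 F_nt − (Ω F_nt / F_nv) f_rv = 1.3·780 − (2·780/579)·242.3 = 361.3 MPa, capped at F_nt → F'_nt = 361.3 MPa.
R_n = F'_nt · A_b · n = 361.3 × 113.1 × 5 / 1000 = 204.3 kN.
Allowable strength R_n/Ω = 204.3 / 2 = 102 kN.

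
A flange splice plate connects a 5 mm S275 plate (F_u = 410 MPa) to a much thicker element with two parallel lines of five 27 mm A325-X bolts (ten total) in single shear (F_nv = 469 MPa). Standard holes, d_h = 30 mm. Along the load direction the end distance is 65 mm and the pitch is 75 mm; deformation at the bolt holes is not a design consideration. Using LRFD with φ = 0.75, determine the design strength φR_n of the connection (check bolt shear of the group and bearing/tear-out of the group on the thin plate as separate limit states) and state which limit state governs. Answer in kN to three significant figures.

1060 kN (bearing governs)

Bolt shear: A_b = π·27²/4 = 572.6 mm²; R_n = 469 × 572.6 × 10 × 1 / 1000 = 2685 kN → 0.75 × 2685 = 2010 kN.
Bearing (1.5 l_c t F_u ≤ 3.0 d t F_u): upper limit = 3.0·27·5·410 / 1000 = 166.1 kN.
  Edge l_c = 65 − 30/2 = 50 → r_n = 153.8 kN; interior l_c = 75 − 30 = 45 → r_n = 138.4 kN.
  R_n,bearing = 2·153.8 + 8·138.4 = 1414 kN → 0.75 × 1414 = 1060 kN.
Bearing governs: 1060 kN.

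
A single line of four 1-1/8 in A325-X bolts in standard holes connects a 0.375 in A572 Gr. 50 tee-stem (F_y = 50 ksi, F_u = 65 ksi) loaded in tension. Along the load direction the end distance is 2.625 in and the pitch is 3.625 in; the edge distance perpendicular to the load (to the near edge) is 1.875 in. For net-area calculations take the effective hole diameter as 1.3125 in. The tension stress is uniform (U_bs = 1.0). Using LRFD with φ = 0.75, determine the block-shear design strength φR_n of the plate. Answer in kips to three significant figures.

120 kips

Shear plane L_v = 2.625 + 3·3.625 = 13.5 in; A_gv = 13.5 × 0.375 = 5.062 in².
A_nv = (13.5 − 3.5·1.3125) × 0.375 = 3.34 in².
A_nt = (1.875 − 0.5·1.3125) × 0.375 = 0.457 in².
0.6 F_u A_nv = 130.3 kips; 0.6 F_y A_gv = 151.9 kips → shear rupture governs the shear term.
R_n = 130.3 + 1.0 × 65 × 0.457 = 160 kips.
Design strength φR_n = 0.75 × 160 = 120 kips.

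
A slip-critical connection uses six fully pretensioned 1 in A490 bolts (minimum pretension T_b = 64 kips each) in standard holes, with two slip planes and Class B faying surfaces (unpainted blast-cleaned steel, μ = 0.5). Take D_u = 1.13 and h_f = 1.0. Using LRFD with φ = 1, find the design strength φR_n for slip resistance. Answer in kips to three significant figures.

434 kips

R_n = μ · D_u · h_f · T_b · n_s · n_b = 0.5 × 1.13 × 1.0 × 64 × 2 × 6 = 433.9 kips.
Design strength φR_n = 1 × 433.9 = 434 kips.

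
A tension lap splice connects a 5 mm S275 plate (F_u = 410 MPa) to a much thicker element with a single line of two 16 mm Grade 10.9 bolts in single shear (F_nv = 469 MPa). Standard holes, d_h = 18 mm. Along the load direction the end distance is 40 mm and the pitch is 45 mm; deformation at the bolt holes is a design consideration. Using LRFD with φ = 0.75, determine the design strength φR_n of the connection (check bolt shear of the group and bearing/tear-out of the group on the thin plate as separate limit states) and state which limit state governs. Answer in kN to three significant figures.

107 kN (bearing governs)

Bolt shear: A_b = π·16²/4 = 201.1 mm²; R_n = 469 × 201.1 × 2 × 1 / 1000 = 188.6 kN → 0.75 × 188.6 = 141 kN.
Bearing (1.2 l_c t F_u ≤ 2.4 d t F_u): upper limit = 2.4·16·5·410 / 1000 = 78.72 kN.
  Edge l_c = 40 − 18/2 = 31 → r_n = 76.26 kN; interior l_c = 45 − 18 = 27 → r_n = 66.42 kN.
  R_n,bearing = 1·76.26 + 1·66.42 = 142.7 kN → 0.75 × 142.7 = 107 kN.
Bearing governs: 107 kN.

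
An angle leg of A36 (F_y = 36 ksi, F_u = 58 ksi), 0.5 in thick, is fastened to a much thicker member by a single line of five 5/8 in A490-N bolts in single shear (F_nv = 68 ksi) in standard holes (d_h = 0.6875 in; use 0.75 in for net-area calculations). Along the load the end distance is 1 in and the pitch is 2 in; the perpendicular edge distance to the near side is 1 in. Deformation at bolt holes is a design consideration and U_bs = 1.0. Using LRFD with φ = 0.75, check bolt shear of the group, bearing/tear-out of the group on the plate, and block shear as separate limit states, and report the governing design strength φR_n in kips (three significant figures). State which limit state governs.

Bolt shear: A_b = π·0.625²/4 = 0.3068 in²; R_n = 68 × 0.3068 × 5 × 1 = 104.3 kips → 0.75 × 104.3 = 78.2 kips.
Bearing: edge l_c = 0.6562, r_n = 22.84 kips; interior l_c = 1.312, r_n = 43.5 kips; R_n = 22.84 + 4·43.5 = 196.8 kips → 148 kips.
Block shear: A_gv = 4.5, A_nv = 2.812, A_nt = 0.3125 in²; R_n = min(0.6F_uA_nv, 0.6F_yA_gv) + U_bs·F_u·A_nt = 115.3 kips → 86.5 kips.
Bolt shear governs: 78.2 kips.

78.2 kips (bolt shear governs)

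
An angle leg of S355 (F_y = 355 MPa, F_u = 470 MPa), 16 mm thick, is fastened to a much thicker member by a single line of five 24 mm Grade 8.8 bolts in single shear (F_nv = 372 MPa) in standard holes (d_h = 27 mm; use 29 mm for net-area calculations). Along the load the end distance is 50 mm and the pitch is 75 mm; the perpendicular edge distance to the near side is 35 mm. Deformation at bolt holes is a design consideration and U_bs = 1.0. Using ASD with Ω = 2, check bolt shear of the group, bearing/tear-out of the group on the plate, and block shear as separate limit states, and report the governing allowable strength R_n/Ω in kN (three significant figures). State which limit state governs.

421 kN (bolt shear governs)

Bolt shear: A_b = π·24²/4 = 452.4 mm²; R_n = 372 × 452.4 × 5 × 1 / 1000 = 841.4 kN → 841.4 / 2 = 421 kN.
Bearing: edge l_c = 36.5, r_n = 329.4 kN; interior l_c = 48, r_n = 433.2 kN; R_n = 329.4 + 4·433.2 = 2062 kN → 1030 kN.
Block shear: A_gv = 5600, A_nv = 3512, A_nt = 328 mm²; R_n = min(0.6F_uA_nv, 0.6F_yA_gv) + U_bs·F_u·A_nt = 1145 kN → 572 kN.
Bolt shear governs: 421 kN.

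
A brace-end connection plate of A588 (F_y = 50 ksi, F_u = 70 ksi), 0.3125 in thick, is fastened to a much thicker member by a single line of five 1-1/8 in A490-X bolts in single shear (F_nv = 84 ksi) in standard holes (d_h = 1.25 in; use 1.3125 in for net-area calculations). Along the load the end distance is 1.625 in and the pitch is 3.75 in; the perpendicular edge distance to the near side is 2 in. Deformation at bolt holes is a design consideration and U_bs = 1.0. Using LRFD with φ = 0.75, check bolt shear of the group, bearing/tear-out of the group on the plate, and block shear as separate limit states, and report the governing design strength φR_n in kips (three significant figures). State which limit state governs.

128 kips (block shear governs)

Bolt shear: A_b = π·1.125²/4 = 0.994 in²; R_n = 84 × 0.994 × 5 × 1 = 417.5 kips → 0.75 × 417.5 = 313 kips.
Bearing: edge l_c = 1, r_n = 26.25 kips; interior l_c = 2.5, r_n = 59.06 kips; R_n = 26.25 + 4·59.06 = 262.5 kips → 197 kips.
Block shear: A_gv = 5.195, A_nv = 3.35, A_nt = 0.4199 in²; R_n = min(0.6F_uA_nv, 0.6F_yA_gv) + U_bs·F_u·A_nt = 170.1 kips → 128 kips.
Block shear governs: 128 kips.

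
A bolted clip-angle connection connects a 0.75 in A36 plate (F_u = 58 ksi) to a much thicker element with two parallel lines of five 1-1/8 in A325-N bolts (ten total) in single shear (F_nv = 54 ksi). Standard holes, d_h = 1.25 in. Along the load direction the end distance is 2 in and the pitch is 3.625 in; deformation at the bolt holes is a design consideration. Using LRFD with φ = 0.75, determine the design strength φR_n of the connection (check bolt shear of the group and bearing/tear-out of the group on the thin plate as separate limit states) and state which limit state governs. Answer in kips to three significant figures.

403 kips (bolt shear governs)

Bolt shear: A_b = π·1.125²/4 = 0.994 in²; R_n = 54 × 0.994 × 10 × 1 = 536.8 kips → 0.75 × 536.8 = 403 kips.
Bearing (1.2 l_c t F_u ≤ 2.4 d t F_u): upper limit = 2.4·1.125·0.75·58 = 117.4 kips.
  Edge l_c = 2 − 1.25/2 = 1.375 → r_n = 71.77 kips; interior l_c = 3.625 − 1.25 = 2.375 → r_n = 117.4 kips.
  R_n,bearing = 2·71.77 + 8·117.4 = 1083 kips → 0.75 × 1083 = 812 kips.
Bolt shear governs: 403 kips.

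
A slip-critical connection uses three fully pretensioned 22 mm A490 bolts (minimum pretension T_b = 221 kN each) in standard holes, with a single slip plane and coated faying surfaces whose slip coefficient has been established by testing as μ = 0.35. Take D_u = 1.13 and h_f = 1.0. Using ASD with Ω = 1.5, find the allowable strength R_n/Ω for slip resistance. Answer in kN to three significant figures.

R_n = μ · D_u · h_f · T_b · n_s · n_b = 0.35 × 1.13 × 1.0 × 221 × 1 × 3 = 262.2 kN.
Allowable strength R_n/Ω = 262.2 / 1.5 = 175 kN.

175 kN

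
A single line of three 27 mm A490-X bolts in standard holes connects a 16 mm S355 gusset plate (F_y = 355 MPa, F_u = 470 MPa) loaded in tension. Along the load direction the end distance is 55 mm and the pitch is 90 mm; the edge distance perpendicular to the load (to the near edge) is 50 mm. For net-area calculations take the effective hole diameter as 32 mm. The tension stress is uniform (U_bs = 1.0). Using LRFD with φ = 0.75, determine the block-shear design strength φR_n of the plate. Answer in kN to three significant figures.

716 kN

Shear plane L_v = 55 + 2·90 = 235 mm; A_gv = 235 × 16 = 3760 mm².
A_nv = (235 − 2.5·32) × 16 = 2480 mm².
A_nt = (50 − 0.5·32) × 16 = 544 mm².
0.6 F_u A_nv = 699.4 kN; 0.6 F_y A_gv = 800.9 kN → shear rupture governs the shear term.
R_n = 699.4 + 1.0 × 470 × 544 / 1000 = 955 kN.
Design strength φR_n = 0.75 × 955 = 716 kN.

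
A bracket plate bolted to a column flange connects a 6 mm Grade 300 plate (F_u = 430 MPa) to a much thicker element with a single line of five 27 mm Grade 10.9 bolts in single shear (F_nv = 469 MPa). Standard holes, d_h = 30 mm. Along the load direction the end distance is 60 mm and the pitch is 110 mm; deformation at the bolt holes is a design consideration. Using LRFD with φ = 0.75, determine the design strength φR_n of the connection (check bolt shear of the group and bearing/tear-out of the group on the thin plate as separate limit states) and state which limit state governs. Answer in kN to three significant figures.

Bolt shear: A_b = π·27²/4 = 572.6 mm²; R_n = 469 × 572.6 × 5 × 1 / 1000 = 1343 kN → 0.75 × 1343 = 1010 kN.
Bearing (1.2 l_c t F_u ≤ 2.4 d t F_u): upper limit = 2.4·27·6·430 / 1000 = 167.2 kN.
  Edge l_c = 60 − 30/2 = 45 → r_n = 139.3 kN; interior l_c = 110 − 30 = 80 → r_n = 167.2 kN.
  R_n,bearing = 1·139.3 + 4·167.2 = 808.1 kN → 0.75 × 808.1 = 606 kN.
Bearing governs: 606 kN.

606 kN (bearing governs)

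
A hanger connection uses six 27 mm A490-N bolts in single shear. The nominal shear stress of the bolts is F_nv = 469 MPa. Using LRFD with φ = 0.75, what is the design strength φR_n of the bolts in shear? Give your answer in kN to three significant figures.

A_b = π × 27² / 4 = 572.6 mm².
R_n = F_nv · A_b · n · n_s = 469 × 572.6 × 6 × 1 / 1000 = 1611 kN.
Design strength φR_n = 0.75 × 1611 = 1210 kN.

1210 kN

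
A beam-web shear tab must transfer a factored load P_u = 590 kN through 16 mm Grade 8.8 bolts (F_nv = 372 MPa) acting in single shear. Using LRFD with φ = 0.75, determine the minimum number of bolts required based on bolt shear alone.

A_b = π·16²/4 = 201.1 mm².
Per-bolt design strength φR_n = 0.75 × 372 × 201.1 × 1 / 1000 = 56.1 kN.
n ≥ 590 / 56.1 = 10.52 → use 11 bolts.

11 bolts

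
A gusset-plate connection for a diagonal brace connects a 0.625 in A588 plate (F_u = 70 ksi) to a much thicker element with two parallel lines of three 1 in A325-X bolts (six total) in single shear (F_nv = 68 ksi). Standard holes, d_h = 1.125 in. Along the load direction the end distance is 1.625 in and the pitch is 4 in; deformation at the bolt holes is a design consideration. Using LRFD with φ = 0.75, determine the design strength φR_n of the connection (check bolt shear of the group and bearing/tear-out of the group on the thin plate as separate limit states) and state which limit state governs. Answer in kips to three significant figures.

240 kips (bolt shear governs)

Bolt shear: A_b = π·1²/4 = 0.7854 in²; R_n = 68 × 0.7854 × 6 × 1 = 320.4 kips → 0.75 × 320.4 = 240 kips.
Bearing (1.2 l_c t F_u ≤ 2.4 d t F_u): upper limit = 2.4·1·0.625·70 = 105 kips.
  Edge l_c = 1.625 − 1.125/2 = 1.062 → r_n = 55.78 kips; interior l_c = 4 − 1.125 = 2.875 → r_n = 105 kips.
  R_n,bearing = 2·55.78 + 4·105 = 531.6 kips → 0.75 × 531.6 = 399 kips.
Bolt shear governs: 240 kips.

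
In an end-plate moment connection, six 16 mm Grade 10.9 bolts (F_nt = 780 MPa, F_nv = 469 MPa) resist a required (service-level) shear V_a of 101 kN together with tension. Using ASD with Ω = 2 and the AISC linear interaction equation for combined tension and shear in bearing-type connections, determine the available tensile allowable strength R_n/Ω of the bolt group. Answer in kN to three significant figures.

444 kN

A_b = π·16²/4 = 201.1 mm²; f_rv = 101 × 1000 / (6 × 201.1) = 83.72 MPa.
F'_nt = 1.3 F_nt − (Ω F_nt / F_nv) f_rv = 1.3·780 − (2·780/469)·83.72 = 735.5 MPa, capped at F_nt → F'_nt = 735.5 MPa.
R_n = F'_nt · A_b · n = 735.5 × 201.1 × 6 / 1000 = 887.3 kN.
Allowable strength R_n/Ω = 887.3 / 2 = 444 kN.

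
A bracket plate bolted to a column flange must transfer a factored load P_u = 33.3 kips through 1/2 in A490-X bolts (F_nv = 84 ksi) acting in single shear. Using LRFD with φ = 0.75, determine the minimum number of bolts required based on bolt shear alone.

A_b = π·0.5²/4 = 0.1963 in².
Per-bolt design strength φR_n = 0.75 × 84 × 0.1963 × 1 = 12.37 kips.
n ≥ 33.3 / 12.37 = 2.692 → use 3 bolts.

3 bolts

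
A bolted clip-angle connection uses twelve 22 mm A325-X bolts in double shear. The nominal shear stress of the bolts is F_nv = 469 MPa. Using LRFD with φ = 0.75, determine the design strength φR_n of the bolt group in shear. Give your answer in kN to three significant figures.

A_b = π × 22² / 4 = 380.1 mm².
R_n = F_nv · A_b · n · n_s = 469 × 380.1 × 12 × 2 / 1000 = 4279 kN.
Design strength φR_n = 0.75 × 4279 = 3210 kN.

3210 kN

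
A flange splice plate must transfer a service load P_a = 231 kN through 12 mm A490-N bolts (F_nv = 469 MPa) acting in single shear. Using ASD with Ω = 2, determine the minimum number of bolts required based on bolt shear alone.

9 bolts

A_b = π·12²/4 = 113.1 mm².
Per-bolt allowable strength R_n/Ω = 469 × 113.1 × 1 / 1000 / 2 = 26.52 kN.
n ≥ 231 / 26.52 = 8.71 → use 9 bolts.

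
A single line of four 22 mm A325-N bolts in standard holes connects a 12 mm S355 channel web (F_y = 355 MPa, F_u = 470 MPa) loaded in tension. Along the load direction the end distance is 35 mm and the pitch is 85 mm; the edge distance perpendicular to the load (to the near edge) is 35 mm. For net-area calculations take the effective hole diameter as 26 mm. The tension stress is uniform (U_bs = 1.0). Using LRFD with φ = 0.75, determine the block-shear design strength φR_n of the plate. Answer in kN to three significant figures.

598 kN

Shear plane L_v = 35 + 3·85 = 290 mm; A_gv = 290 × 12 = 3480 mm².
A_nv = (290 − 3.5·26) × 12 = 2388 mm².
A_nt = (35 − 0.5·26) × 12 = 264 mm².
0.6 F_u A_nv = 673.4 kN; 0.6 F_y A_gv = 741.2 kN → shear rupture governs the shear term.
R_n = 673.4 + 1.0 × 470 × 264 / 1000 = 797.5 kN.
Design strength φR_n = 0.75 × 797.5 = 598 kN.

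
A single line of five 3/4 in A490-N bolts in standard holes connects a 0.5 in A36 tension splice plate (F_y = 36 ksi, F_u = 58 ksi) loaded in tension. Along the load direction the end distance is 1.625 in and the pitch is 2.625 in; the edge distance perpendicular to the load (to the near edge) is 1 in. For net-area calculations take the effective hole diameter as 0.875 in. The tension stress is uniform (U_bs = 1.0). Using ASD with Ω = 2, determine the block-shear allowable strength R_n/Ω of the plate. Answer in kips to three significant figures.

73.6 kips

Shear plane L_v = 1.625 + 4·2.625 = 12.12 in; A_gv = 12.12 × 0.5 = 6.062 in².
A_nv = (12.12 − 4.5·0.875) × 0.5 = 4.094 in².
A_nt = (1 − 0.5·0.875) × 0.5 = 0.2812 in².
0.6 F_u A_nv = 142.5 kips; 0.6 F_y A_gv = 130.9 kips → shear yielding governs the shear term.
R_n = 130.9 + 1.0 × 58 × 0.2812 = 147.3 kips.
Allowable strength R_n/Ω = 147.3 / 2 = 73.6 kips.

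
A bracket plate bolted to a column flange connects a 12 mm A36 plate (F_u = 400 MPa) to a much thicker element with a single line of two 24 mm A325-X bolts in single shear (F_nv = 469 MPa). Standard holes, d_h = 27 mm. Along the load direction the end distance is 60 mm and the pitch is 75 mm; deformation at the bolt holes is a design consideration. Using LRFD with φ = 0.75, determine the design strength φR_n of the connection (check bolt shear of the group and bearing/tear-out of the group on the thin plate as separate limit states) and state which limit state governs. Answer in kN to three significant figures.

Bolt shear: A_b = π·24²/4 = 452.4 mm²; R_n = 469 × 452.4 × 2 × 1 / 1000 = 424.3 kN → 0.75 × 424.3 = 318 kN.
Bearing (1.2 l_c t F_u ≤ 2.4 d t F_u): upper limit = 2.4·24·12·400 / 1000 = 276.5 kN.
  Edge l_c = 60 − 27/2 = 46.5 → r_n = 267.8 kN; interior l_c = 75 − 27 = 48 → r_n = 276.5 kN.
  R_n,bearing = 1·267.8 + 1·276.5 = 544.3 kN → 0.75 × 544.3 = 408 kN.
Bolt shear governs: 318 kN.

318 kN (bolt shear governs)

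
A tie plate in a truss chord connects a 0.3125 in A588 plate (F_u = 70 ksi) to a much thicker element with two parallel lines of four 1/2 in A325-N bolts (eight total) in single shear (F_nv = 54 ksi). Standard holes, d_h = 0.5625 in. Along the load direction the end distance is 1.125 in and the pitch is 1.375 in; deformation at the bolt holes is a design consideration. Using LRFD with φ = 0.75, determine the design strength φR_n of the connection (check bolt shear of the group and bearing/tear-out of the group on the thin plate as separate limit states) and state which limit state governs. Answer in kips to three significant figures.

63.6 kips (bolt shear governs)

Bolt shear: A_b = π·0.5²/4 = 0.1963 in²; R_n = 54 × 0.1963 × 8 × 1 = 84.82 kips → 0.75 × 84.82 = 63.6 kips.
Bearing (1.2 l_c t F_u ≤ 2.4 d t F_u): upper limit = 2.4·0.5·0.3125·70 = 26.25 kips.
  Edge l_c = 1.125 − 0.5625/2 = 0.8438 → r_n = 22.15 kips; interior l_c = 1.375 − 0.5625 = 0.8125 → r_n = 21.33 kips.
  R_n,bearing = 2·22.15 + 6·21.33 = 172.3 kips → 0.75 × 172.3 = 129 kips.
Bolt shear governs: 63.6 kips.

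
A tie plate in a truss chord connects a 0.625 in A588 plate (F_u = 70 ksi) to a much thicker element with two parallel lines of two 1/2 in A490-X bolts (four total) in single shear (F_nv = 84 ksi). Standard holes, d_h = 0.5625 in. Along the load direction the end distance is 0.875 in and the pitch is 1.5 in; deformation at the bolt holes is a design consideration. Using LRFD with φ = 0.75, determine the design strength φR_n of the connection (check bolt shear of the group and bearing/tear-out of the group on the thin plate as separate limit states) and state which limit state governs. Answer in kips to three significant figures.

49.5 kips (bolt shear governs)

Bolt shear: A_b = π·0.5²/4 = 0.1963 in²; R_n = 84 × 0.1963 × 4 × 1 = 65.97 kips → 0.75 × 65.97 = 49.5 kips.
Bearing (1.2 l_c t F_u ≤ 2.4 d t F_u): upper limit = 2.4·0.5·0.625·70 = 52.5 kips.
  Edge l_c = 0.875 − 0.5625/2 = 0.5938 → r_n = 31.17 kips; interior l_c = 1.5 − 0.5625 = 0.9375 → r_n = 49.22 kips.
  R_n,bearing = 2·31.17 + 2·49.22 = 160.8 kips → 0.75 × 160.8 = 121 kips.
Bolt shear governs: 49.5 kips.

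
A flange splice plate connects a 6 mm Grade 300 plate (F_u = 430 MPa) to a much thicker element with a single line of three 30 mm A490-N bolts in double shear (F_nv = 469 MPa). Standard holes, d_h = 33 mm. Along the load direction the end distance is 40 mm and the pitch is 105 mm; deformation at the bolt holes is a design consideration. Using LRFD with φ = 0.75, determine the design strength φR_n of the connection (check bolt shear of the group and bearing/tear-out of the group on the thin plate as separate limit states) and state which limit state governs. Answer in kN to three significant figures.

333 kN (bearing governs)

Bolt shear: A_b = π·30²/4 = 706.9 mm²; R_n = 469 × 706.9 × 3 × 2 / 1000 = 1989 kN → 0.75 × 1989 = 1490 kN.
Bearing (1.2 l_c t F_u ≤ 2.4 d t F_u): upper limit = 2.4·30·6·430 / 1000 = 185.8 kN.
  Edge l_c = 40 − 33/2 = 23.5 → r_n = 72.76 kN; interior l_c = 105 − 33 = 72 → r_n = 185.8 kN.
  R_n,bearing = 1·72.76 + 2·185.8 = 444.3 kN → 0.75 × 444.3 = 333 kN.
Bearing governs: 333 kN.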